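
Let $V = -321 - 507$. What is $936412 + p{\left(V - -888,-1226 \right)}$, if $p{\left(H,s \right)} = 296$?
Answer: $936708$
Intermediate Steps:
$V = -828$ ($V = -321 - 507 = -828$)
$936412 + p{\left(V - -888,-1226 \right)} = 936412 + 296 = 936708$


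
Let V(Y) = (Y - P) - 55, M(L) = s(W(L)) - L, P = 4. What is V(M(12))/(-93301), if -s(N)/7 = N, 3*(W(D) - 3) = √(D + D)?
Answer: 92/93301 + 14*√6/279903 ≈ 0.0011086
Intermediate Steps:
W(D) = 3 + √2*√D/3 (W(D) = 3 + √(D + D)/3 = 3 + √(2*D)/3 = 3 + (√2*√D)/3 = 3 + √2*√D/3)
s(N) = -7*N
M(L) = -21 - L - 7*√2*√L/3 (M(L) = -7*(3 + √2*√L/3) - L = (-21 - 7*√2*√L/3) - L = -21 - L - 7*√2*√L/3)
V(Y) = -59 + Y (V(Y) = (Y - 1*4) - 55 = (Y - 4) - 55 = (-4 + Y) - 55 = -59 + Y)
V(M(12))/(-93301) = (-59 + (-21 - 1*12 - 7*√2*√12/3))/(-93301) = (-59 + (-21 - 12 - 7*√2*2*√3/3))*(-1/93301) = (-59 + (-21 - 12 - 14*√6/3))*(-1/93301) = (-59 + (-33 - 14*√6/3))*(-1/93301) = (-92 - 14*√6/3)*(-1/93301) = 92/93301 + 14*√6/279903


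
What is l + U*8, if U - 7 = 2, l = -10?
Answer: 62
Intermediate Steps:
U = 9 (U = 7 + 2 = 9)
l + U*8 = -10 + 9*8 = -10 + 72 = 62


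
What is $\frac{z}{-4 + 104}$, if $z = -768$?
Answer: $- \frac{192}{25} \approx -7.68$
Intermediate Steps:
$\frac{z}{-4 + 104} = \frac{1}{-4 + 104} \left(-768\right) = \frac{1}{100} \left(-768\right) = - \frac{192}{25}$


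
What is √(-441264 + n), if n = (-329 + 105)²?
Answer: 4*I*√24443 ≈ 625.37*I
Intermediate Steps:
n = 50176 (n = (-224)² = 50176)
√(-441264 + n) = √(-441264 + 50176) = √(-391088) = 4*I*√24443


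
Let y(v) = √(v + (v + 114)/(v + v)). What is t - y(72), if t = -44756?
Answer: -44756 - √10554/12 ≈ -44765.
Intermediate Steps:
y(v) = √(v + (114 + v)/(2*v)) (y(v) = √(v + (114 + v)/((2*v))) = √(v + (114 + v)*(1/(2*v))) = √(v + (114 + v)/(2*v)))
t - y(72) = -44756 - √(2 + 4*72 + 228/72)/2 = -44756 - √(2 + 288 + 228*(1/72))/2 = -44756 - √(2 + 288 + 19/6)/2 = -44756 - √(1759/6)/2 = -44756 - √10554/6/2 = -44756 - √10554/12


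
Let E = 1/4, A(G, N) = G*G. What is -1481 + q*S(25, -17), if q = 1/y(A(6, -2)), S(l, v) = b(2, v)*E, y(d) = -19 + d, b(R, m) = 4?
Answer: -25176/17 ≈ -1480.9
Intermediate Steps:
A(G, N) = G²
E = ¼ ≈ 0.25000
S(l, v) = 1 (S(l, v) = 4*(¼) = 1)
q = 1/17 (q = 1/(-19 + 6²) = 1/(-19 + 36) = 1/17 ≈ 0.058824)
-1481 + q*S(25, -17) = -1481 + (1/17)*1 = -1481 + 1/17 = -25176/17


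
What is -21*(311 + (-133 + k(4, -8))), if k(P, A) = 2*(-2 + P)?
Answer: -3822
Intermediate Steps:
k(P, A) = -4 + 2*P
-21*(311 + (-133 + k(4, -8))) = -21*(311 + (-133 + (-4 + 2*4))) = -21*(311 + (-133 + (-4 + 8))) = -21*(311 + (-133 + 4)) = -21*(311 - 129) = -21*182 = -3822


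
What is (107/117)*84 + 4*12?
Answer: 4868/39 ≈ 124.82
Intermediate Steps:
(107/117)*84 + 4*12 = (107*(1/117))*84 + 48 = (107/117)*84 + 48 = 2996/39 + 48 = 4868/39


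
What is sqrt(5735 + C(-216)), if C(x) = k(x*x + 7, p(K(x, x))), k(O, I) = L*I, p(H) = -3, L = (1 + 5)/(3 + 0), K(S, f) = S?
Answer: sqrt(5729) ≈ 75.690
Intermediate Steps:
L = 2 (L = 6/3 = 6*(1/3) = 2)
k(O, I) = 2*I
C(x) = -6 (C(x) = 2*(-3) = -6)
sqrt(5735 + C(-216)) = sqrt(5735 - 6) = sqrt(5729)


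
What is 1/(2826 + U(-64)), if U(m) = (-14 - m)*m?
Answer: -1/374 ≈ -0.0026738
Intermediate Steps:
U(m) = m*(-14 - m)
1/(2826 + U(-64)) = 1/(2826 - 1*(-64)*(14 - 64)) = 1/(2826 - 1*(-64)*(-50)) = 1/(2826 - 3200) = 1/(-374) = -1/374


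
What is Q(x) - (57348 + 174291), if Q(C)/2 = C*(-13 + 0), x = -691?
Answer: -213673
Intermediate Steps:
Q(C) = -26*C (Q(C) = 2*(C*(-13 + 0)) = 2*(C*(-13)) = 2*(-13*C) = -26*C)
Q(x) - (57348 + 174291) = -26*(-691) - (57348 + 174291) = 17966 - 1*231639 = 17966 - 231639 = -213673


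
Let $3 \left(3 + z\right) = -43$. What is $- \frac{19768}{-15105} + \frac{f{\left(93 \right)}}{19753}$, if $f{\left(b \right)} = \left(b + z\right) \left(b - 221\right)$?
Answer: $\frac{81393448}{99456355} \approx 0.81838$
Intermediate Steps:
$z = - \frac{52}{3}$ ($z = -3 + \frac{1}{3} \left(-43\right) = -3 - \frac{43}{3} = - \frac{52}{3} \approx -17.333$)
$f{\left(b \right)} = \left(-221 + b\right) \left(- \frac{52}{3} + b\right)$ ($f{\left(b \right)} = \left(b - \frac{52}{3}\right) \left(b - 221\right) = \left(- \frac{52}{3} + b\right) \left(-221 + b\right) = \left(-221 + b\right) \left(- \frac{52}{3} + b\right)$)
$- \frac{19768}{-15105} + \frac{f{\left(93 \right)}}{19753} = - \frac{19768}{-15105} + \frac{\frac{11492}{3} + 93^{2} - 22165}{19753} = \left(-19768\right) \left(- \frac{1}{15105}\right) + \left(\frac{11492}{3} + 8649 - 22165\right) \frac{1}{19753} = \frac{19768}{15105} - \frac{29056}{59259} = \frac{81393448}{99456355}$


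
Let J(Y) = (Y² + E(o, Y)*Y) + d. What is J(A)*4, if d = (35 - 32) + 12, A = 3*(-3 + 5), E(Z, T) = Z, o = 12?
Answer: 492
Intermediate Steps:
A = 6 (A = 3*2 = 6)
d = 15 (d = 3 + 12 = 15)
J(Y) = 15 + Y² + 12*Y (J(Y) = (Y² + 12*Y) + 15 = 15 + Y² + 12*Y)
J(A)*4 = (15 + 6² + 12*6)*4 = (15 + 36 + 72)*4 = 123*4 = 492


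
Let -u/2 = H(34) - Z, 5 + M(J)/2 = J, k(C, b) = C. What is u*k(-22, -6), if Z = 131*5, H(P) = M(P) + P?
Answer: -24772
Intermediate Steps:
M(J) = -10 + 2*J
H(P) = -10 + 3*P (H(P) = (-10 + 2*P) + P = -10 + 3*P)
Z = 655
u = 1126 (u = -2*((-10 + 3*34) - 1*655) = -2*((-10 + 102) - 655) = -2*(92 - 655) = -2*(-563) = 1126)
u*k(-22, -6) = 1126*(-22) = -24772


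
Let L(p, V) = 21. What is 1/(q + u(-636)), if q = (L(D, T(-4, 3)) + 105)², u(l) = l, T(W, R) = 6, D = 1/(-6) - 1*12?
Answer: 1/15240 ≈ 6.5617e-5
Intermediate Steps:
D = -73/6 (D = -⅙ - 12 = -73/6 ≈ -12.167)
q = 15876 (q = (21 + 105)² = 126² = 15876)
1/(q + u(-636)) = 1/(15876 - 636) = 1/15240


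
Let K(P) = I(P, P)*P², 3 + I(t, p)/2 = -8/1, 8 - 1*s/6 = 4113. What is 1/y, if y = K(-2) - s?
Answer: 1/24542 ≈ 4.0746e-5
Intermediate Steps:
s = -24630 (s = 48 - 6*4113 = 48 - 24678 = -24630)
I(t, p) = -22 (I(t, p) = -6 + 2*(-8/1) = -6 + 2*(-8*1) = -6 + 2*(-8) = -6 - 16 = -22)
K(P) = -22*P²
y = 24542 (y = -22*(-2)² - 1*(-24630) = -22*4 + 24630 = -88 + 24630 = 24542)
1/y = 1/24542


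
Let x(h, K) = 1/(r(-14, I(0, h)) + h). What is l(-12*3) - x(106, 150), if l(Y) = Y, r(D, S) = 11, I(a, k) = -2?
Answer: -4213/117 ≈ -36.009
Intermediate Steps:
x(h, K) = 1/(11 + h)
l(-12*3) - x(106, 150) = -12*3 - 1/(11 + 106) = -36 - 1/117 = -4213/117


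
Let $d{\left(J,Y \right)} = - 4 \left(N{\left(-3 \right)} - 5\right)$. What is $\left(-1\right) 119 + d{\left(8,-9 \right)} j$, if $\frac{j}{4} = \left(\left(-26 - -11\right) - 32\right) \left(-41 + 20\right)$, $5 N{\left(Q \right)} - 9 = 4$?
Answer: $\frac{188909}{5} \approx 37782.0$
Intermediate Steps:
$N{\left(Q \right)} = \frac{13}{5}$ ($N{\left(Q \right)} = \frac{9}{5} + \frac{1}{5} \cdot 4 = \frac{9}{5} + \frac{4}{5} = \frac{13}{5}$)
$d{\left(J,Y \right)} = \frac{48}{5}$ ($d{\left(J,Y \right)} = - 4 \left(\frac{13}{5} - 5\right) = \left(-4\right) \left(- \frac{12}{5}\right) = \frac{48}{5}$)
$j = 3948$ ($j = 4 \left(\left(-26 - -11\right) - 32\right) \left(-41 + 20\right) = 4 \left(\left(-26 + 11\right) - 32\right) \left(-21\right) = 4 \left(-15 - 32\right) \left(-21\right) = 4 \left(\left(-47\right) \left(-21\right)\right) = 4 \cdot 987 = 3948$)
$\left(-1\right) 119 + d{\left(8,-9 \right)} j = \left(-1\right) 119 + \frac{48}{5} \cdot 3948 = -119 + \frac{189504}{5} = \frac{188909}{5}$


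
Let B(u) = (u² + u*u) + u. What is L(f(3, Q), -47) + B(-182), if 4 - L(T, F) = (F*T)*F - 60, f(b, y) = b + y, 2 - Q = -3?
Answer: 48458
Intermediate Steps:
Q = 5 (Q = 2 - 1*(-3) = 2 + 3 = 5)
L(T, F) = 64 - T*F² (L(T, F) = 4 - ((F*T)*F - 60) = 4 - (T*F² - 60) = 4 - (-60 + T*F²) = 4 + (60 - T*F²) = 64 - T*F²)
B(u) = u + 2*u² (B(u) = (u² + u²) + u = 2*u² + u = u + 2*u²)
L(f(3, Q), -47) + B(-182) = (64 - 1*(3 + 5)*(-47)²) - 182*(1 + 2*(-182)) = (64 - 1*8*2209) - 182*(1 - 364) = (64 - 17672) - 182*(-363) = -17608 + 66066 = 48458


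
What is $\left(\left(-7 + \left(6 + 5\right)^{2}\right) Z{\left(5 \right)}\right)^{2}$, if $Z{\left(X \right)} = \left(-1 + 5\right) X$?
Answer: $5198400$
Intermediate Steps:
$Z{\left(X \right)} = 4 X$
$\left(\left(-7 + \left(6 + 5\right)^{2}\right) Z{\left(5 \right)}\right)^{2} = \left(\left(-7 + \left(6 + 5\right)^{2}\right) 4 \cdot 5\right)^{2} = \left(\left(-7 + 11^{2}\right) 20\right)^{2} = \left(\left(-7 + 121\right) 20\right)^{2} = \left(114 \cdot 20\right)^{2} = 2280^{2} = 5198400$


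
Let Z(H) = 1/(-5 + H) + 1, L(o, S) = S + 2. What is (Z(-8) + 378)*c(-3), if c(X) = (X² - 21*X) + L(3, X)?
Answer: 349746/13 ≈ 26904.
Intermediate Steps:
L(o, S) = 2 + S
c(X) = 2 + X² - 20*X (c(X) = (X² - 21*X) + (2 + X) = 2 + X² - 20*X)
Z(H) = 1 + 1/(-5 + H)
(Z(-8) + 378)*c(-3) = ((-4 - 8)/(-5 - 8) + 378)*(2 + (-3)² - 20*(-3)) = (-12/(-13) + 378)*(2 + 9 + 60) = (-1/13*(-12) + 378)*71 = (12/13 + 378)*71 = (4926/13)*71 = 349746/13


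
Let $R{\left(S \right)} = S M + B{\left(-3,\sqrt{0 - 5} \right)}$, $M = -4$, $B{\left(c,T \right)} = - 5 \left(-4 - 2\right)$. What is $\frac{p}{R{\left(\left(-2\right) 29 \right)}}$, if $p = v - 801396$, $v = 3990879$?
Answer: $\frac{3189483}{262} \approx 12174.0$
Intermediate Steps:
$B{\left(c,T \right)} = 30$ ($B{\left(c,T \right)} = \left(-5\right) \left(-6\right) = 30$)
$p = 3189483$ ($p = 3990879 - 801396 = 3189483$)
$R{\left(S \right)} = 30 - 4 S$ ($R{\left(S \right)} = S \left(-4\right) + 30 = - 4 S + 30 = 30 - 4 S$)
$\frac{p}{R{\left(\left(-2\right) 29 \right)}} = \frac{3189483}{30 - 4 \left(\left(-2\right) 29\right)} = \frac{3189483}{30 - -232} = \frac{3189483}{30 + 232} = \frac{3189483}{262}$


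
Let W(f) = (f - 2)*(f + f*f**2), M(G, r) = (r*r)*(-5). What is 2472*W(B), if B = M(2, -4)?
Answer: 103800664320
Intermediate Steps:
M(G, r) = -5*r**2 (M(G, r) = r**2*(-5) = -5*r**2)
B = -80 (B = -5*(-4)**2 = -5*16 = -80)
W(f) = (-2 + f)*(f + f**3)
2472*W(B) = 2472*(-80*(-2 - 80 + (-80)**3 - 2*(-80)**2)) = 2472*(-80*(-2 - 80 - 512000 - 2*6400)) = 2472*(-80*(-2 - 80 - 512000 - 12800)) = 2472*(-80*(-524882)) = 2472*41990560 = 103800664320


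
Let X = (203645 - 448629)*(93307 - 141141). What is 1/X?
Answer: 1/11718564656 ≈ 8.5335e-11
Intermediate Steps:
X = 11718564656 (X = -244984*(-47834) = 11718564656)
1/X = 1/11718564656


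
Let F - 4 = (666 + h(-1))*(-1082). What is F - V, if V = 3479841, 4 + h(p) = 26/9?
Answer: -37793221/9 ≈ -4.1992e+6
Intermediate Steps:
h(p) = -10/9 (h(p) = -4 + 26/9 = -10/9)
F = -6474652/9 (F = 4 + (666 - 10/9)*(-1082) = 4 + (5984/9)*(-1082) = 4 - 6474688/9 = -6474652/9 ≈ -7.1941e+5)
F - V = -6474652/9 - 1*3479841 = -6474652/9 - 3479841 = -37793221/9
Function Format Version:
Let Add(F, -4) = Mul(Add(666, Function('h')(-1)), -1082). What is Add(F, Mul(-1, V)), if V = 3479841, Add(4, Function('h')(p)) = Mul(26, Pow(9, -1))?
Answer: Rational(-37793221, 9) ≈ -4.1992e+6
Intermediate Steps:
Function('h')(p) = Rational(-10, 9) (Function('h')(p) = Add(-4, Mul(26, Pow(9, -1))) = Add(-4, Mul(26, Rational(1, 9))) = Add(-4, Rational(26, 9)) = Rational(-10, 9))
F = Rational(-6474652, 9) (F = Add(4, Mul(Add(666, Rational(-10, 9)), -1082)) = Add(4, Mul(Rational(5984, 9), -1082)) = Add(4, Rational(-6474688, 9)) = Rational(-6474652, 9) ≈ -7.1941e+5)
Add(F, Mul(-1, V)) = Add(Rational(-6474652, 9), Mul(-1, 3479841)) = Add(Rational(-6474652, 9), -3479841) = Rational(-37793221, 9)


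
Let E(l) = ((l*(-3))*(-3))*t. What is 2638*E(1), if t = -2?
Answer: -47484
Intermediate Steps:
E(l) = -18*l (E(l) = ((l*(-3))*(-3))*(-2) = (-3*l*(-3))*(-2) = (9*l)*(-2) = -18*l)
2638*E(1) = 2638*(-18*1) = 2638*(-18) = -47484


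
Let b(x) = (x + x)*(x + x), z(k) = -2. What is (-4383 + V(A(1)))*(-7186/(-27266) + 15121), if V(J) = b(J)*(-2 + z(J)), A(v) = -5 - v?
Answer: -1022288854374/13633 ≈ -7.4986e+7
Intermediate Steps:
b(x) = 4*x**2 (b(x) = (2*x)*(2*x) = 4*x**2)
V(J) = -16*J**2 (V(J) = (4*J**2)*(-2 - 2) = (4*J**2)*(-4) = -16*J**2)
(-4383 + V(A(1)))*(-7186/(-27266) + 15121) = (-4383 - 16*(-5 - 1*1)**2)*(-7186/(-27266) + 15121) = (-4383 - 16*(-5 - 1)**2)*(-7186*(-1/27266) + 15121) = (-4383 - 16*(-6)**2)*(3593/13633 + 15121) = (-4383 - 16*36)*(206148186/13633) = (-4383 - 576)*(206148186/13633) = -4959*206148186/13633 = -1022288854374/13633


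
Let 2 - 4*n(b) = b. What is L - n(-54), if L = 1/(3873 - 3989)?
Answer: -1625/116 ≈ -14.009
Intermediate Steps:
n(b) = ½ - b/4
L = -1/116 (L = 1/(-116) = -1/116 ≈ -0.0086207)
L - n(-54) = -1/116 - (½ - ¼*(-54)) = -1/116 - (½ + 27/2) = -1/116 - 1*14 = -1/116 - 14 = -1625/116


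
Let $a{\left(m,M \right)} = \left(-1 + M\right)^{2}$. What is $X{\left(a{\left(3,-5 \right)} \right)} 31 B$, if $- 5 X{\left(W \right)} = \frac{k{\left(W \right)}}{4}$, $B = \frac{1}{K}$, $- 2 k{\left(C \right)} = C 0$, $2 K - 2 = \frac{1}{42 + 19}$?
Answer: $0$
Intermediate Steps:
$K = \frac{123}{122}$ ($K = 1 + \frac{1}{2 \left(42 + 19\right)} = 1 + \frac{1}{2 \cdot 61} = 1 + \frac{1}{2} \cdot \frac{1}{61} = 1 + \frac{1}{122} = \frac{123}{122} \approx 1.0082$)
$k{\left(C \right)} = 0$ ($k{\left(C \right)} = - \frac{C 0}{2} = \left(- \frac{1}{2}\right) 0 = 0$)
$B = \frac{122}{123}$ ($B = \frac{1}{\frac{123}{122}} = \frac{122}{123} \approx 0.99187$)
$X{\left(W \right)} = 0$ ($X{\left(W \right)} = - \frac{0 \cdot \frac{1}{4}}{5} = \left(- \frac{1}{5}\right) 0 = 0$)
$X{\left(a{\left(3,-5 \right)} \right)} 31 B = 0 \cdot 31 \cdot \frac{122}{123} = 0 \cdot \frac{122}{123} = 0$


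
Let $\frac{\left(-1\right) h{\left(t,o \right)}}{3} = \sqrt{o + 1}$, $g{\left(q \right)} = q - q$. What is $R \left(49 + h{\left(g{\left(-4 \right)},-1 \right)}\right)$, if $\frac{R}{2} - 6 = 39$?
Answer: $4410$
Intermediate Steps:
$R = 90$ ($R = 12 + 2 \cdot 39 = 12 + 78 = 90$)
$g{\left(q \right)} = 0$
$h{\left(t,o \right)} = - 3 \sqrt{1 + o}$ ($h{\left(t,o \right)} = - 3 \sqrt{o + 1} = - 3 \sqrt{1 + o}$)
$R \left(49 + h{\left(g{\left(-4 \right)},-1 \right)}\right) = 90 \left(49 - 3 \sqrt{1 - 1}\right) = 90 \left(49 - 3 \sqrt{0}\right) = 90 \left(49 - 0\right) = 90 \left(49 + 0\right) = 90 \cdot 49 = 4410$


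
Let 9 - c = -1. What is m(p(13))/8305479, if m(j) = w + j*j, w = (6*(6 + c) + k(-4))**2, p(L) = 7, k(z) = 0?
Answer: 9265/8305479 ≈ 0.0011155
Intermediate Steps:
c = 10 (c = 9 - 1*(-1) = 9 + 1 = 10)
w = 9216 (w = (6*(6 + 10) + 0)**2 = (6*16 + 0)**2 = (96 + 0)**2 = 96**2 = 9216)
m(j) = 9216 + j**2 (m(j) = 9216 + j*j = 9216 + j**2)
m(p(13))/8305479 = (9216 + 7**2)/8305479 = (9216 + 49)*(1/8305479) = 9265*(1/8305479) = 9265/8305479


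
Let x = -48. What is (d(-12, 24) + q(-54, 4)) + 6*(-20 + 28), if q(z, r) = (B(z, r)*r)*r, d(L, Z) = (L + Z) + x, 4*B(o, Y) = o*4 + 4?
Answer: -836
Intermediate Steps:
B(o, Y) = 1 + o (B(o, Y) = (o*4 + 4)/4 = (4*o + 4)/4 = (4 + 4*o)/4 = 1 + o)
d(L, Z) = -48 + L + Z (d(L, Z) = (L + Z) - 48 = -48 + L + Z)
q(z, r) = r²*(1 + z) (q(z, r) = ((1 + z)*r)*r = (r*(1 + z))*r = r²*(1 + z))
(d(-12, 24) + q(-54, 4)) + 6*(-20 + 28) = ((-48 - 12 + 24) + 4²*(1 - 54)) + 6*(-20 + 28) = (-36 + 16*(-53)) + 6*8 = (-36 - 848) + 48 = -884 + 48 = -836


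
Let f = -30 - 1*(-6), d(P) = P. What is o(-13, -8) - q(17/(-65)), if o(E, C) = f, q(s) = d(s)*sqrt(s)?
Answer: -24 + 17*I*sqrt(1105)/4225 ≈ -24.0 + 0.13375*I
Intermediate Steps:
q(s) = s**(3/2) (q(s) = s*sqrt(s) = s**(3/2))
f = -24 (f = -30 + 6 = -24)
o(E, C) = -24
o(-13, -8) - q(17/(-65)) = -24 - (17/(-65))**(3/2) = -24 - (17*(-1/65))**(3/2) = -24 - (-17/65)**(3/2) = -24 - (-17)*I*sqrt(1105)/4225 = -24 + 17*I*sqrt(1105)/4225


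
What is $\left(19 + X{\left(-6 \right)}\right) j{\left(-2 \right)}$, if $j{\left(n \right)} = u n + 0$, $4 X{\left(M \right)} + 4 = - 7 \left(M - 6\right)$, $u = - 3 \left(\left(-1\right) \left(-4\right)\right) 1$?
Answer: $936$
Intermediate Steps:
$u = -12$ ($u = \left(-3\right) 4 \cdot 1 = \left(-12\right) 1 = -12$)
$X{\left(M \right)} = \frac{19}{2} - \frac{7 M}{4}$ ($X{\left(M \right)} = -1 + \frac{\left(-7\right) \left(M - 6\right)}{4} = -1 + \frac{\left(-7\right) \left(-6 + M\right)}{4} = -1 + \frac{42 - 7 M}{4} = -1 - \left(- \frac{21}{2} + \frac{7 M}{4}\right) = \frac{19}{2} - \frac{7 M}{4}$)
$j{\left(n \right)} = - 12 n$ ($j{\left(n \right)} = - 12 n + 0 = - 12 n$)
$\left(19 + X{\left(-6 \right)}\right) j{\left(-2 \right)} = \left(19 + \left(\frac{19}{2} - - \frac{21}{2}\right)\right) \left(\left(-12\right) \left(-2\right)\right) = \left(19 + \left(\frac{19}{2} + \frac{21}{2}\right)\right) 24 = \left(19 + 20\right) 24 = 39 \cdot 24 = 936$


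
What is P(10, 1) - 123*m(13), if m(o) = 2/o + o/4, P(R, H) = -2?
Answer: -21875/52 ≈ -420.67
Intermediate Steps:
m(o) = 2/o + o/4 (m(o) = 2/o + o*(¼) = 2/o + o/4)
P(10, 1) - 123*m(13) = -2 - 123*(2/13 + (¼)*13) = -2 - 123*(2*(1/13) + 13/4) = -2 - 123*(2/13 + 13/4) = -2 - 123*177/52 = -2 - 21771/52 = -21875/52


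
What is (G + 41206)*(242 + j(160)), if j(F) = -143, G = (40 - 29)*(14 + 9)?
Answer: 4104441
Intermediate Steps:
G = 253 (G = 11*23 = 253)
(G + 41206)*(242 + j(160)) = (253 + 41206)*(242 - 143) = 41459*99 = 4104441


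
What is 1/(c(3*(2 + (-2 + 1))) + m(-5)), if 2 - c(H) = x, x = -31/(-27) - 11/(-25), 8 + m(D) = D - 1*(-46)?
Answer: 675/22553 ≈ 0.029929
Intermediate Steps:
m(D) = 38 + D (m(D) = -8 + (D - 1*(-46)) = -8 + (D + 46) = -8 + (46 + D) = 38 + D)
x = 1072/675 (x = -31*(-1/27) - 11*(-1/25) = 31/27 + 11/25 = 1072/675 ≈ 1.5881)
c(H) = 278/675 (c(H) = 2 - 1*1072/675 = 2 - 1072/675 = 278/675)
1/(c(3*(2 + (-2 + 1))) + m(-5)) = 1/(278/675 + (38 - 5)) = 1/(278/675 + 33) = 1/(22553/675) = 675/22553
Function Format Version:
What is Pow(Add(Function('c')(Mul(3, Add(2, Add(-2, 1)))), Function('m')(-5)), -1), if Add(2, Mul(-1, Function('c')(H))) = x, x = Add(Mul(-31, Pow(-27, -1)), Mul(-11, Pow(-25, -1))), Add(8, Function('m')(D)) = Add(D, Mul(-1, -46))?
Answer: Rational(675, 22553) ≈ 0.029929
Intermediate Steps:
Function('m')(D) = Add(38, D) (Function('m')(D) = Add(-8, Add(D, Mul(-1, -46))) = Add(-8, Add(D, 46)) = Add(-8, Add(46, D)) = Add(38, D))
x = Rational(1072, 675) (x = Add(Mul(-31, Rational(-1, 27)), Mul(-11, Rational(-1, 25))) = Add(Rational(31, 27), Rational(11, 25)) = Rational(1072, 675) ≈ 1.5881)
Function('c')(H) = Rational(278, 675) (Function('c')(H) = Add(2, Mul(-1, Rational(1072, 675))) = Add(2, Rational(-1072, 675)) = Rational(278, 675))
Pow(Add(Function('c')(Mul(3, Add(2, Add(-2, 1)))), Function('m')(-5)), -1) = Pow(Add(Rational(278, 675), Add(38, -5)), -1) = Pow(Add(Rational(278, 675), 33), -1) = Pow(Rational(22553, 675), -1) = Rational(675, 22553)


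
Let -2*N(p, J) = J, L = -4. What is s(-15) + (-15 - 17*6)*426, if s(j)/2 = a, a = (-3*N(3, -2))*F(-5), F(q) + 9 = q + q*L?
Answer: -49878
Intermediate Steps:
N(p, J) = -J/2
F(q) = -9 - 3*q (F(q) = -9 + (q + q*(-4)) = -9 + (q - 4*q) = -9 - 3*q)
a = -18 (a = (-(-3)*(-2)/2)*(-9 - 3*(-5)) = (-3*1)*(-9 + 15) = -3*6 = -18)
s(j) = -36 (s(j) = 2*(-18) = -36)
s(-15) + (-15 - 17*6)*426 = -36 + (-15 - 17*6)*426 = -36 + (-15 - 102)*426 = -36 - 117*426 = -36 - 49842 = -49878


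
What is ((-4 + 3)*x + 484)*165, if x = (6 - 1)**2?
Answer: 75735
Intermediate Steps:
x = 25 (x = 5**2 = 25)
((-4 + 3)*x + 484)*165 = ((-4 + 3)*25 + 484)*165 = (-1*25 + 484)*165 = (-25 + 484)*165 = 459*165 = 75735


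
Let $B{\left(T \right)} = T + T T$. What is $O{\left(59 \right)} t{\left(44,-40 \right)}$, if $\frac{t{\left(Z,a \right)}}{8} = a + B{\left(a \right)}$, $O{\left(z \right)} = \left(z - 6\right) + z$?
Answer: $1361920$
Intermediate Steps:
$O{\left(z \right)} = -6 + 2 z$ ($O{\left(z \right)} = \left(-6 + z\right) + z = -6 + 2 z$)
$B{\left(T \right)} = T + T^{2}$
$t{\left(Z,a \right)} = 8 a + 8 a \left(1 + a\right)$ ($t{\left(Z,a \right)} = 8 \left(a + a \left(1 + a\right)\right) = 8 a + 8 a \left(1 + a\right)$)
$O{\left(59 \right)} t{\left(44,-40 \right)} = \left(-6 + 2 \cdot 59\right) 8 \left(-40\right) \left(2 - 40\right) = \left(-6 + 118\right) 8 \left(-40\right) \left(-38\right) = 112 \cdot 12160 = 1361920$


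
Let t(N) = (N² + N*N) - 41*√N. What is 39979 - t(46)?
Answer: 35747 + 41*√46 ≈ 36025.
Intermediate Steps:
t(N) = -41*√N + 2*N² (t(N) = (N² + N²) - 41*√N = 2*N² - 41*√N = -41*√N + 2*N²)
39979 - t(46) = 39979 - (-41*√46 + 2*46²) = 39979 - (-41*√46 + 2*2116) = 39979 - (-41*√46 + 4232) = 39979 - (4232 - 41*√46) = 39979 + (-4232 + 41*√46) = 35747 + 41*√46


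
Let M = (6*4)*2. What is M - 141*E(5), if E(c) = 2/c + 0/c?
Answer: -42/5 ≈ -8.4000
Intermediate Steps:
M = 48 (M = 24*2 = 48)
E(c) = 2/c (E(c) = 2/c + 0 = 2/c)
M - 141*E(5) = 48 - 282/5 = -42/5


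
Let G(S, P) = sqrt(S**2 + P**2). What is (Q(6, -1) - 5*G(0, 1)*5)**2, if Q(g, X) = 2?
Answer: 529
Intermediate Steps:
G(S, P) = sqrt(P**2 + S**2)
(Q(6, -1) - 5*G(0, 1)*5)**2 = (2 - 5*sqrt(1**2 + 0**2)*5)**2 = (2 - 5*sqrt(1 + 0)*5)**2 = (2 - 5*sqrt(1)*5)**2 = (2 - 5*1*5)**2 = (2 - 5*5)**2 = (2 - 25)**2 = (-23)**2 = 529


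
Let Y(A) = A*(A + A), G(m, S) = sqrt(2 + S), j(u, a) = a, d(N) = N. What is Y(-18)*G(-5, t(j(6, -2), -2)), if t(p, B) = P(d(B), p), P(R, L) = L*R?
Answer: 648*sqrt(6) ≈ 1587.3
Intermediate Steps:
t(p, B) = B*p (t(p, B) = p*B = B*p)
Y(A) = 2*A**2 (Y(A) = A*(2*A) = 2*A**2)
Y(-18)*G(-5, t(j(6, -2), -2)) = (2*(-18)**2)*sqrt(2 - 2*(-2)) = (2*324)*sqrt(2 + 4) = 648*sqrt(6)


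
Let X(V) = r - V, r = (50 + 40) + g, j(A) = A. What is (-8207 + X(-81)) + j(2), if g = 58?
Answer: -7976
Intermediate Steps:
r = 148 (r = (50 + 40) + 58 = 90 + 58 = 148)
X(V) = 148 - V
(-8207 + X(-81)) + j(2) = (-8207 + (148 - 1*(-81))) + 2 = (-8207 + (148 + 81)) + 2 = (-8207 + 229) + 2 = -7978 + 2 = -7976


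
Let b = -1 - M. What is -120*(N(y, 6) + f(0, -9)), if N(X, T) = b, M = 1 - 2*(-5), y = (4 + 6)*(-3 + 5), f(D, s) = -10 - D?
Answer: 2640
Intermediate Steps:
y = 20 (y = 10*2 = 20)
M = 11 (M = 1 + 10 = 11)
b = -12 (b = -1 - 1*11 = -1 - 11 = -12)
N(X, T) = -12
-120*(N(y, 6) + f(0, -9)) = -120*(-12 + (-10 - 1*0)) = -120*(-12 + (-10 + 0)) = -120*(-12 - 10) = -120*(-22) = 2640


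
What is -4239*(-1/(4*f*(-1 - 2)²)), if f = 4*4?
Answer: 471/64 ≈ 7.3594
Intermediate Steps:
f = 16
-4239*(-1/(4*f*(-1 - 2)²)) = -4239*(-1/(64*(-1 - 2)²)) = -4239/((16*((-3)²*(-1)))*4) = -4239/((16*(9*(-1)))*4) = -4239/((16*(-9))*4) = -4239/((-144*4)) = -4239/(-576) = -4239*(-1/576) = 471/64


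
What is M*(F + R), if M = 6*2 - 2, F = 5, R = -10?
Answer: -50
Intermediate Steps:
M = 10 (M = 12 - 2 = 10)
M*(F + R) = 10*(5 - 10) = 10*(-5) = -50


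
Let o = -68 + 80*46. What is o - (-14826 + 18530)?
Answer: -92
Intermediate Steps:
o = 3612 (o = -68 + 3680 = 3612)
o - (-14826 + 18530) = 3612 - (-14826 + 18530) = 3612 - 1*3704 = 3612 - 3704 = -92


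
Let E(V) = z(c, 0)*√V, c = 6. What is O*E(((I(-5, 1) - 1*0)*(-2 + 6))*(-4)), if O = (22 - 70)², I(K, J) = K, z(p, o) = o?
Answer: 0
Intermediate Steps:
O = 2304 (O = (-48)² = 2304)
E(V) = 0 (E(V) = 0*√V = 0)
O*E(((I(-5, 1) - 1*0)*(-2 + 6))*(-4)) = 2304*0 = 0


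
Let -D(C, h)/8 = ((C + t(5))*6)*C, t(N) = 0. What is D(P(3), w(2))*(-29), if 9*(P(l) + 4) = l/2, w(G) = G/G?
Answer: 61364/3 ≈ 20455.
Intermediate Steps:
w(G) = 1
P(l) = -4 + l/18 (P(l) = -4 + (l/2)/9 = -4 + l/18)
D(C, h) = -48*C**2 (D(C, h) = -8*(C + 0)*6*C = -8*C*6*C = -8*6*C*C = -48*C**2)
D(P(3), w(2))*(-29) = -48*(-4 + (1/18)*3)**2*(-29) = -48*(-4 + 1/6)**2*(-29) = -48*(-23/6)**2*(-29) = -48*529/36*(-29) = -2116/3*(-29) = 61364/3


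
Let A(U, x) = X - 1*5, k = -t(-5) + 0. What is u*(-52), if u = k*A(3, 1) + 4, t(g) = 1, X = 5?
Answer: -208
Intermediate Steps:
k = -1 (k = -1*1 + 0 = -1 + 0 = -1)
A(U, x) = 0 (A(U, x) = 5 - 1*5 = 5 - 5 = 0)
u = 4 (u = -1*0 + 4 = 0 + 4 = 4)
u*(-52) = 4*(-52) = -208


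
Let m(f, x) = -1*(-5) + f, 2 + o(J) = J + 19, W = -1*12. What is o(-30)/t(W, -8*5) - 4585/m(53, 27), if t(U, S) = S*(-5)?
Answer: -458877/5800 ≈ -79.117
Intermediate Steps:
W = -12
o(J) = 17 + J (o(J) = -2 + (J + 19) = -2 + (19 + J) = 17 + J)
t(U, S) = -5*S
m(f, x) = 5 + f
o(-30)/t(W, -8*5) - 4585/m(53, 27) = (17 - 30)/((-(-40)*5)) - 4585/(5 + 53) = -13/((-5*(-40))) - 4585/58 = -13/200 - 4585*1/58 = -13*1/200 - 4585/58 = -13/200 - 4585/58 = -458877/5800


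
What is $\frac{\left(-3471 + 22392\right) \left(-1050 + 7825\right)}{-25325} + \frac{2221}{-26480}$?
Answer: $- \frac{135780859553}{26824240} \approx -5061.9$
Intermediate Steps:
$\frac{\left(-3471 + 22392\right) \left(-1050 + 7825\right)}{-25325} + \frac{2221}{-26480} = 18921 \cdot 6775 \left(- \frac{1}{25325}\right) + 2221 \left(- \frac{1}{26480}\right) = 128189775 \left(- \frac{1}{25325}\right) - \frac{2221}{26480} = - \frac{5127591}{1013} - \frac{2221}{26480} = - \frac{135780859553}{26824240}$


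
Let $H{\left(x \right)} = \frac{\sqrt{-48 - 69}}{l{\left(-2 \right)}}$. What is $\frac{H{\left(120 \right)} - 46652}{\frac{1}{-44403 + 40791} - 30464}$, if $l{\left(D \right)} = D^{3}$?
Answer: $\frac{168507024}{110035969} + \frac{2709 i \sqrt{13}}{220071938} \approx 1.5314 + 4.4383 \cdot 10^{-5} i$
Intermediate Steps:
$H{\left(x \right)} = - \frac{3 i \sqrt{13}}{8}$ ($H{\left(x \right)} = \frac{\sqrt{-48 - 69}}{\left(-2\right)^{3}} = \frac{\sqrt{-117}}{-8} = 3 i \sqrt{13} \left(- \frac{1}{8}\right) = - \frac{3 i \sqrt{13}}{8}$)
$\frac{H{\left(120 \right)} - 46652}{\frac{1}{-44403 + 40791} - 30464} = \frac{- \frac{3 i \sqrt{13}}{8} - 46652}{\frac{1}{-44403 + 40791} - 30464} = \frac{-46652 - \frac{3 i \sqrt{13}}{8}}{\frac{1}{-3612} - 30464} = \frac{-46652 - \frac{3 i \sqrt{13}}{8}}{- \frac{1}{3612} - 30464} = \frac{-46652 - \frac{3 i \sqrt{13}}{8}}{- \frac{110035969}{3612}} = \left(-46652 - \frac{3 i \sqrt{13}}{8}\right) \left(- \frac{3612}{110035969}\right) = \frac{168507024}{110035969} + \frac{2709 i \sqrt{13}}{220071938}$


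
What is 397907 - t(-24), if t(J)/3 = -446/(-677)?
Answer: 269381701/677 ≈ 3.9791e+5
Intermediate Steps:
t(J) = 1338/677 (t(J) = 3*(-446/(-677)) = 3*(-446*(-1/677)) = 3*(446/677) = 1338/677)
397907 - t(-24) = 397907 - 1*1338/677 = 397907 - 1338/677 = 269381701/677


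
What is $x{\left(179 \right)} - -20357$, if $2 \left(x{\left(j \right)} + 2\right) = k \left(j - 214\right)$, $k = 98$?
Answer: $18640$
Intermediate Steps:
$x{\left(j \right)} = -10488 + 49 j$ ($x{\left(j \right)} = -2 + \frac{98 \left(j - 214\right)}{2} = -2 + \frac{98 \left(-214 + j\right)}{2} = -2 + \frac{-20972 + 98 j}{2} = -2 + \left(-10486 + 49 j\right) = -10488 + 49 j$)
$x{\left(179 \right)} - -20357 = \left(-10488 + 49 \cdot 179\right) - -20357 = \left(-10488 + 8771\right) + 20357 = -1717 + 20357 = 18640$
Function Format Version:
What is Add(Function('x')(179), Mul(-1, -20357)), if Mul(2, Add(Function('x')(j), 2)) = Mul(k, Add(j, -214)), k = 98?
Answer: 18640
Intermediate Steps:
Function('x')(j) = Add(-10488, Mul(49, j)) (Function('x')(j) = Add(-2, Mul(Rational(1, 2), Mul(98, Add(j, -214)))) = Add(-2, Mul(Rational(1, 2), Mul(98, Add(-214, j)))) = Add(-2, Mul(Rational(1, 2), Add(-20972, Mul(98, j)))) = Add(-2, Add(-10486, Mul(49, j))) = Add(-10488, Mul(49, j)))
Add(Function('x')(179), Mul(-1, -20357)) = Add(Add(-10488, Mul(49, 179)), Mul(-1, -20357)) = Add(Add(-10488, 8771), 20357) = Add(-1717, 20357) = 18640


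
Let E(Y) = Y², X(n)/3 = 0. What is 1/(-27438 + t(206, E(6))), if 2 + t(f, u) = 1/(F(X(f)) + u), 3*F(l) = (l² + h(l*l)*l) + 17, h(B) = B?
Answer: -125/3429997 ≈ -3.6443e-5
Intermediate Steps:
X(n) = 0 (X(n) = 3*0 = 0)
F(l) = 17/3 + l²/3 + l³/3 (F(l) = ((l² + (l*l)*l) + 17)/3 = ((l² + l²*l) + 17)/3 = ((l² + l³) + 17)/3 = (17 + l² + l³)/3 = 17/3 + l²/3 + l³/3)
t(f, u) = -2 + 1/(17/3 + u) (t(f, u) = -2 + 1/((17/3 + (⅓)*0² + (⅓)*0³) + u) = -2 + 1/((17/3 + (⅓)*0 + (⅓)*0) + u) = -2 + 1/((17/3 + 0 + 0) + u) = -2 + 1/(17/3 + u))
1/(-27438 + t(206, E(6))) = 1/(-27438 + (-31 - 6*6²)/(17 + 3*6²)) = 1/(-27438 + (-31 - 6*36)/(17 + 3*36)) = 1/(-27438 + (-31 - 216)/(17 + 108)) = 1/(-27438 - 247/125) = 1/(-3429997/125) = -125/3429997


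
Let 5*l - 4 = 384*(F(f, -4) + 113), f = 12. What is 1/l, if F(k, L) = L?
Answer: 1/8372 ≈ 0.00011945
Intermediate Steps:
l = 8372 (l = 4/5 + (384*(-4 + 113))/5 = 4/5 + (384*109)/5 = 4/5 + (1/5)*41856 = 4/5 + 41856/5 = 8372)
1/l = 1/8372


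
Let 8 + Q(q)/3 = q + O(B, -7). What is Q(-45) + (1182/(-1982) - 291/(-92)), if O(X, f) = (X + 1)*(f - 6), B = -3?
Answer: -7150923/91172 ≈ -78.433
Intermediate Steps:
O(X, f) = (1 + X)*(-6 + f)
Q(q) = 54 + 3*q (Q(q) = -24 + 3*(q + (-6 - 7 - 6*(-3) - 3*(-7))) = -24 + 3*(q + (-6 - 7 + 18 + 21)) = -24 + 3*(q + 26) = -24 + 3*(26 + q) = -24 + (78 + 3*q) = 54 + 3*q)
Q(-45) + (1182/(-1982) - 291/(-92)) = (54 + 3*(-45)) + (1182/(-1982) - 291/(-92)) = (54 - 135) + (1182*(-1/1982) - 291*(-1/92)) = -81 + (-591/991 + 291/92) = -81 + 234009/91172 = -7150923/91172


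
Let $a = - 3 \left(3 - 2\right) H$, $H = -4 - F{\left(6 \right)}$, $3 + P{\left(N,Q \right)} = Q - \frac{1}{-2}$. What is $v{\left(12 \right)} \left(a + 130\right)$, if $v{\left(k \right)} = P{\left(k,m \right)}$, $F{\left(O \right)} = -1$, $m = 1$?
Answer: $- \frac{417}{2} \approx -208.5$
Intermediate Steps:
$P{\left(N,Q \right)} = - \frac{5}{2} + Q$ ($P{\left(N,Q \right)} = -3 + \left(Q - \frac{1}{-2}\right) = -3 + \left(Q - - \frac{1}{2}\right) = -3 + \left(Q + \frac{1}{2}\right) = -3 + \left(\frac{1}{2} + Q\right) = - \frac{5}{2} + Q$)
$v{\left(k \right)} = - \frac{3}{2}$ ($v{\left(k \right)} = - \frac{5}{2} + 1 = - \frac{3}{2}$)
$H = -3$ ($H = -4 - -1 = -4 + 1 = -3$)
$a = 9$ ($a = - 3 \left(3 - 2\right) \left(-3\right) = - 3 \cdot 1 \left(-3\right) = \left(-3\right) \left(-3\right) = 9$)
$v{\left(12 \right)} \left(a + 130\right) = - \frac{3 \left(9 + 130\right)}{2} = \left(- \frac{3}{2}\right) 139 = - \frac{417}{2}$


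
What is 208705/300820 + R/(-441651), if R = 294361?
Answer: 8146283/298556076 ≈ 0.027286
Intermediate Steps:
208705/300820 + R/(-441651) = 208705/300820 + 294361/(-441651) = 208705*(1/300820) + 294361*(-1/441651) = 469/676 - 294361/441651 = 8146283/298556076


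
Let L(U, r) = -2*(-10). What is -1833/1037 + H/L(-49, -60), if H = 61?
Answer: 26597/20740 ≈ 1.2824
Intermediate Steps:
L(U, r) = 20
-1833/1037 + H/L(-49, -60) = -1833/1037 + 61/20 = 26597/20740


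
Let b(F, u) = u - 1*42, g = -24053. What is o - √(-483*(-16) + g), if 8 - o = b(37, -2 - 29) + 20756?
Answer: -20675 - 5*I*√653 ≈ -20675.0 - 127.77*I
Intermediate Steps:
b(F, u) = -42 + u (b(F, u) = u - 42 = -42 + u)
o = -20675 (o = 8 - ((-42 + (-2 - 29)) + 20756) = 8 - ((-42 - 31) + 20756) = 8 - (-73 + 20756) = 8 - 1*20683 = 8 - 20683 = -20675)
o - √(-483*(-16) + g) = -20675 - √(-483*(-16) - 24053) = -20675 - √(7728 - 24053) = -20675 - √(-16325) = -20675 - 5*I*√653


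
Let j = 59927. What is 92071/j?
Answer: 1879/1223 ≈ 1.5364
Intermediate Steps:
92071/j = 92071/59927 = 92071*(1/59927) = 1879/1223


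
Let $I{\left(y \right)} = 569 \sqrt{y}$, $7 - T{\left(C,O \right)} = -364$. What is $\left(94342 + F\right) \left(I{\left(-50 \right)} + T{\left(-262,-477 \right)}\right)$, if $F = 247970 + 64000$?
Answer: $150741752 + 1155957640 i \sqrt{2} \approx 1.5074 \cdot 10^{8} + 1.6348 \cdot 10^{9} i$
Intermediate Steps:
$T{\left(C,O \right)} = 371$ ($T{\left(C,O \right)} = 7 - -364 = 7 + 364 = 371$)
$F = 311970$
$\left(94342 + F\right) \left(I{\left(-50 \right)} + T{\left(-262,-477 \right)}\right) = \left(94342 + 311970\right) \left(569 \sqrt{-50} + 371\right) = 406312 \left(569 \cdot 5 i \sqrt{2} + 371\right) = 406312 \left(2845 i \sqrt{2} + 371\right) = 406312 \left(371 + 2845 i \sqrt{2}\right) = 150741752 + 1155957640 i \sqrt{2}$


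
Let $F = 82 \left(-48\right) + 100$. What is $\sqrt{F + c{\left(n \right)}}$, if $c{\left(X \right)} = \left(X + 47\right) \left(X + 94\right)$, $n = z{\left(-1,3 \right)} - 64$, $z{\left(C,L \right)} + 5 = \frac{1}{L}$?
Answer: $\frac{2 i \sqrt{9866}}{3} \approx 66.219 i$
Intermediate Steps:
$z{\left(C,L \right)} = -5 + \frac{1}{L}$
$n = - \frac{206}{3}$ ($n = \left(-5 + \frac{1}{3}\right) - 64 = - \frac{14}{3} - 64 = - \frac{206}{3} \approx -68.667$)
$c{\left(X \right)} = \left(47 + X\right) \left(94 + X\right)$
$F = -3836$ ($F = -3936 + 100 = -3836$)
$\sqrt{F + c{\left(n \right)}} = \sqrt{-3836 + \left(4418 + \left(- \frac{206}{3}\right)^{2} + 141 \left(- \frac{206}{3}\right)\right)} = \sqrt{-3836 + \left(4418 + \frac{42436}{9} - 9682\right)} = \sqrt{-3836 - \frac{4940}{9}} = \sqrt{- \frac{39464}{9}} = \frac{2 i \sqrt{9866}}{3}$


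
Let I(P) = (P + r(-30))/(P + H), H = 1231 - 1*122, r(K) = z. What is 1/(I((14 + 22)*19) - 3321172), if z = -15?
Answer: -1793/5954860727 ≈ -3.0110e-7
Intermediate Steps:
r(K) = -15
H = 1109 (H = 1231 - 122 = 1109)
I(P) = (-15 + P)/(1109 + P) (I(P) = (P - 15)/(P + 1109) = (-15 + P)/(1109 + P))
1/(I((14 + 22)*19) - 3321172) = 1/((-15 + (14 + 22)*19)/(1109 + (14 + 22)*19) - 3321172) = 1/((-15 + 36*19)/(1109 + 36*19) - 3321172) = 1/((-15 + 684)/(1109 + 684) - 3321172) = 1/(669/1793 - 3321172) = 1/(-5954860727/1793) = -1793/5954860727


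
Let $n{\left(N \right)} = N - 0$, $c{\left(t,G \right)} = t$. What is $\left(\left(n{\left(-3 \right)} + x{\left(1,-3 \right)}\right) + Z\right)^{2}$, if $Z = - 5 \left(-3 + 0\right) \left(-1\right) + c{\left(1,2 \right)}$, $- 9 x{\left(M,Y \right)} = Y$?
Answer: $\frac{2500}{9} \approx 277.78$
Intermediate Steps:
$x{\left(M,Y \right)} = - \frac{Y}{9}$
$n{\left(N \right)} = N$ ($n{\left(N \right)} = N + 0 = N$)
$Z = -14$ ($Z = - 5 \left(-3 + 0\right) \left(-1\right) + 1 = - 5 \left(\left(-3\right) \left(-1\right)\right) + 1 = \left(-5\right) 3 + 1 = -15 + 1 = -14$)
$\left(\left(n{\left(-3 \right)} + x{\left(1,-3 \right)}\right) + Z\right)^{2} = \left(\left(-3 - - \frac{1}{3}\right) - 14\right)^{2} = \left(\left(-3 + \frac{1}{3}\right) - 14\right)^{2} = \left(- \frac{8}{3} - 14\right)^{2} = \left(- \frac{50}{3}\right)^{2} = \frac{2500}{9}$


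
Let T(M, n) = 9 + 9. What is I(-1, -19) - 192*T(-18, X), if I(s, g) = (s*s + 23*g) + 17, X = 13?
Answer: -3875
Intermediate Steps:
I(s, g) = 17 + s**2 + 23*g (I(s, g) = (s**2 + 23*g) + 17 = 17 + s**2 + 23*g)
T(M, n) = 18
I(-1, -19) - 192*T(-18, X) = (17 + (-1)**2 + 23*(-19)) - 192*18 = (17 + 1 - 437) - 3456 = -419 - 3456 = -3875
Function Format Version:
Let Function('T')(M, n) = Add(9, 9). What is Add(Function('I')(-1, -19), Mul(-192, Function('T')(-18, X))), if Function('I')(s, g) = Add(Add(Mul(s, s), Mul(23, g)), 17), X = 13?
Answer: -3875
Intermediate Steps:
Function('I')(s, g) = Add(17, Pow(s, 2), Mul(23, g)) (Function('I')(s, g) = Add(Add(Pow(s, 2), Mul(23, g)), 17) = Add(17, Pow(s, 2), Mul(23, g)))
Function('T')(M, n) = 18
Add(Function('I')(-1, -19), Mul(-192, Function('T')(-18, X))) = Add(Add(17, Pow(-1, 2), Mul(23, -19)), Mul(-192, 18)) = Add(Add(17, 1, -437), -3456) = Add(-419, -3456) = -3875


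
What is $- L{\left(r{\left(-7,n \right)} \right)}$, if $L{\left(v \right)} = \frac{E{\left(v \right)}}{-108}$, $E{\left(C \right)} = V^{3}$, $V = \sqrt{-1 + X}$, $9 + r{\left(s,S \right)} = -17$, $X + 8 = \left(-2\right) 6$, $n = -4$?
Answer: $- \frac{7 i \sqrt{21}}{36} \approx - 0.89106 i$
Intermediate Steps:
$X = -20$ ($X = -8 - 12 = -20$)
$r{\left(s,S \right)} = -26$ ($r{\left(s,S \right)} = -9 - 17 = -26$)
$V = i \sqrt{21}$ ($V = \sqrt{-1 - 20} = \sqrt{-21} = i \sqrt{21} \approx 4.5826 i$)
$E{\left(C \right)} = - 21 i \sqrt{21}$ ($E{\left(C \right)} = \left(i \sqrt{21}\right)^{3} = - 21 i \sqrt{21}$)
$L{\left(v \right)} = \frac{7 i \sqrt{21}}{36}$ ($L{\left(v \right)} = \frac{\left(-21\right) i \sqrt{21}}{-108} = - 21 i \sqrt{21} \left(- \frac{1}{108}\right) = \frac{7 i \sqrt{21}}{36}$)
$- L{\left(r{\left(-7,n \right)} \right)} = - \frac{7 i \sqrt{21}}{36}$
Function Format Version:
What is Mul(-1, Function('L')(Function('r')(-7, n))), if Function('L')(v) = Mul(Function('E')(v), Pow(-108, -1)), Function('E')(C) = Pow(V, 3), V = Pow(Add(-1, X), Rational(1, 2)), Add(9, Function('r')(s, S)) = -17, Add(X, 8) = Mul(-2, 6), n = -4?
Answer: Mul(Rational(-7, 36), I, Pow(21, Rational(1, 2))) ≈ Mul(-0.89106, I)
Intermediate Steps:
X = -20 (X = Add(-8, Mul(-2, 6)) = Add(-8, -12) = -20)
Function('r')(s, S) = -26 (Function('r')(s, S) = Add(-9, -17) = -26)
V = Mul(I, Pow(21, Rational(1, 2))) (V = Pow(Add(-1, -20), Rational(1, 2)) = Pow(-21, Rational(1, 2)) = Mul(I, Pow(21, Rational(1, 2))) ≈ Mul(4.5826, I))
Function('E')(C) = Mul(-21, I, Pow(21, Rational(1, 2))) (Function('E')(C) = Pow(Mul(I, Pow(21, Rational(1, 2))), 3) = Mul(-21, I, Pow(21, Rational(1, 2))))
Function('L')(v) = Mul(Rational(7, 36), I, Pow(21, Rational(1, 2))) (Function('L')(v) = Mul(Mul(-21, I, Pow(21, Rational(1, 2))), Pow(-108, -1)) = Mul(Mul(-21, I, Pow(21, Rational(1, 2))), Rational(-1, 108)) = Mul(Rational(7, 36), I, Pow(21, Rational(1, 2))))
Mul(-1, Function('L')(Function('r')(-7, n))) = Mul(-1, Mul(Rational(7, 36), I, Pow(21, Rational(1, 2)))) = Mul(Rational(-7, 36), I, Pow(21, Rational(1, 2)))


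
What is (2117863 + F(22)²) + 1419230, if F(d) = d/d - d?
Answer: 3537534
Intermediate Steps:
F(d) = 1 - d
(2117863 + F(22)²) + 1419230 = (2117863 + (1 - 1*22)²) + 1419230 = (2117863 + (1 - 22)²) + 1419230 = (2117863 + (-21)²) + 1419230 = (2117863 + 441) + 1419230 = 2118304 + 1419230 = 3537534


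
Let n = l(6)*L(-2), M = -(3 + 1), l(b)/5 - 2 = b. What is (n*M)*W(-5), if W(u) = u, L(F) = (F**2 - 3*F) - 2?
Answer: 6400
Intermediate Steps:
l(b) = 10 + 5*b
L(F) = -2 + F**2 - 3*F
M = -4 (M = -1*4 = -4)
n = 320 (n = (10 + 5*6)*(-2 + (-2)**2 - 3*(-2)) = (10 + 30)*(-2 + 4 + 6) = 40*8 = 320)
(n*M)*W(-5) = (320*(-4))*(-5) = -1280*(-5) = 6400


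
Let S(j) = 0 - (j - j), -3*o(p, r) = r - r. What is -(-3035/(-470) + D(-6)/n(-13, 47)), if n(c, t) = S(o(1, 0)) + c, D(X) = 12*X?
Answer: -14659/1222 ≈ -11.996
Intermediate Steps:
o(p, r) = 0 (o(p, r) = -(r - r)/3 = -1/3*0 = 0)
S(j) = 0 (S(j) = 0 - 1*0 = 0 + 0 = 0)
n(c, t) = c (n(c, t) = 0 + c = c)
-(-3035/(-470) + D(-6)/n(-13, 47)) = -(-3035/(-470) + (12*(-6))/(-13)) = -(-3035*(-1/470) - 72*(-1/13)) = -(607/94 + 72/13) = -1*14659/1222 = -14659/1222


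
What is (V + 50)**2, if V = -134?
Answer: 7056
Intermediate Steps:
(V + 50)**2 = (-134 + 50)**2 = (-84)**2 = 7056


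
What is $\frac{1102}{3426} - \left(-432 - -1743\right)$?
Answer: $- \frac{2245192}{1713} \approx -1310.7$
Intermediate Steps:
$\frac{1102}{3426} - \left(-432 - -1743\right) = 1102 \cdot \frac{1}{3426} - \left(-432 + 1743\right) = \frac{551}{1713} - 1311 = - \frac{2245192}{1713}$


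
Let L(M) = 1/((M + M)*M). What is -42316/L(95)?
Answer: -763803800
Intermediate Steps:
L(M) = 1/(2*M**2) (L(M) = 1/(((2*M))*M) = (1/(2*M))/M = 1/(2*M**2))
-42316/L(95) = -42316/((1/2)/95**2) = -42316/((1/2)*(1/9025)) = -42316/1/18050 = -42316*18050 = -763803800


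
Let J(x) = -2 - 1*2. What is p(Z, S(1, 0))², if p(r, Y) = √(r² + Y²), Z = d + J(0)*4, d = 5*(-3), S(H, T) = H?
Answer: 962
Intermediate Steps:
J(x) = -4 (J(x) = -2 - 2 = -4)
d = -15
Z = -31 (Z = -15 - 4*4 = -15 - 16 = -31)
p(r, Y) = √(Y² + r²)
p(Z, S(1, 0))² = (√(1² + (-31)²))² = (√(1 + 961))² = (√962)² = 962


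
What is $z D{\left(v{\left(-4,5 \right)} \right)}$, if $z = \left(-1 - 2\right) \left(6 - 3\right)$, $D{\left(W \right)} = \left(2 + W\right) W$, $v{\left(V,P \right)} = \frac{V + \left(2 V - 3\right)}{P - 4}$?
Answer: $-1755$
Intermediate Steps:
$v{\left(V,P \right)} = \frac{-3 + 3 V}{-4 + P}$ ($v{\left(V,P \right)} = \frac{V + \left(-3 + 2 V\right)}{-4 + P} = \frac{-3 + 3 V}{-4 + P}$)
$D{\left(W \right)} = W \left(2 + W\right)$
$z = -9$ ($z = - 3 \left(6 - 3\right) = \left(-3\right) 3 = -9$)
$z D{\left(v{\left(-4,5 \right)} \right)} = - 9 \frac{3 \left(-1 - 4\right)}{-4 + 5} \left(2 + \frac{3 \left(-1 - 4\right)}{-4 + 5}\right) = - 9 \cdot 3 \cdot 1^{-1} \left(-5\right) \left(2 + 3 \cdot 1^{-1} \left(-5\right)\right) = - 9 \cdot 3 \cdot 1 \left(-5\right) \left(2 + 3 \cdot 1 \left(-5\right)\right) = - 9 \left(- 15 \left(2 - 15\right)\right) = - 9 \left(\left(-15\right) \left(-13\right)\right) = \left(-9\right) 195 = -1755$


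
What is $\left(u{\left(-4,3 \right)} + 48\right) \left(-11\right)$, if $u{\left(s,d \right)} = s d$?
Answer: $-396$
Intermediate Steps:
$u{\left(s,d \right)} = d s$
$\left(u{\left(-4,3 \right)} + 48\right) \left(-11\right) = \left(3 \left(-4\right) + 48\right) \left(-11\right) = \left(-12 + 48\right) \left(-11\right) = 36 \left(-11\right) = -396$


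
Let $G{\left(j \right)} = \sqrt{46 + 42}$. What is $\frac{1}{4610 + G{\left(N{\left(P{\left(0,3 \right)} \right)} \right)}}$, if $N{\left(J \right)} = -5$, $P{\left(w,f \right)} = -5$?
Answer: $\frac{2305}{10626006} - \frac{\sqrt{22}}{10626006} \approx 0.00021648$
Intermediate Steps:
$G{\left(j \right)} = 2 \sqrt{22}$ ($G{\left(j \right)} = \sqrt{88} = 2 \sqrt{22}$)
$\frac{1}{4610 + G{\left(N{\left(P{\left(0,3 \right)} \right)} \right)}} = \frac{1}{4610 + 2 \sqrt{22}}$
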